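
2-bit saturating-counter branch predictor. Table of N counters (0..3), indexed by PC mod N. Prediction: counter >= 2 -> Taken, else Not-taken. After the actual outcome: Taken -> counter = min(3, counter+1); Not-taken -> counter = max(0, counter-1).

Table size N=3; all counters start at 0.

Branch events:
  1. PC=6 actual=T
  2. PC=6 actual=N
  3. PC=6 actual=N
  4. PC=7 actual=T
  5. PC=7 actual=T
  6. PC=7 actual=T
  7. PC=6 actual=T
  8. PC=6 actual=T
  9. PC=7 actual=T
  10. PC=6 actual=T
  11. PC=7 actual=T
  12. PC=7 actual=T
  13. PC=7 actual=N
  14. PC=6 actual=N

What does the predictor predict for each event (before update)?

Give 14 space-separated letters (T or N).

Ev 1: PC=6 idx=0 pred=N actual=T -> ctr[0]=1
Ev 2: PC=6 idx=0 pred=N actual=N -> ctr[0]=0
Ev 3: PC=6 idx=0 pred=N actual=N -> ctr[0]=0
Ev 4: PC=7 idx=1 pred=N actual=T -> ctr[1]=1
Ev 5: PC=7 idx=1 pred=N actual=T -> ctr[1]=2
Ev 6: PC=7 idx=1 pred=T actual=T -> ctr[1]=3
Ev 7: PC=6 idx=0 pred=N actual=T -> ctr[0]=1
Ev 8: PC=6 idx=0 pred=N actual=T -> ctr[0]=2
Ev 9: PC=7 idx=1 pred=T actual=T -> ctr[1]=3
Ev 10: PC=6 idx=0 pred=T actual=T -> ctr[0]=3
Ev 11: PC=7 idx=1 pred=T actual=T -> ctr[1]=3
Ev 12: PC=7 idx=1 pred=T actual=T -> ctr[1]=3
Ev 13: PC=7 idx=1 pred=T actual=N -> ctr[1]=2
Ev 14: PC=6 idx=0 pred=T actual=N -> ctr[0]=2

Answer: N N N N N T N N T T T T T T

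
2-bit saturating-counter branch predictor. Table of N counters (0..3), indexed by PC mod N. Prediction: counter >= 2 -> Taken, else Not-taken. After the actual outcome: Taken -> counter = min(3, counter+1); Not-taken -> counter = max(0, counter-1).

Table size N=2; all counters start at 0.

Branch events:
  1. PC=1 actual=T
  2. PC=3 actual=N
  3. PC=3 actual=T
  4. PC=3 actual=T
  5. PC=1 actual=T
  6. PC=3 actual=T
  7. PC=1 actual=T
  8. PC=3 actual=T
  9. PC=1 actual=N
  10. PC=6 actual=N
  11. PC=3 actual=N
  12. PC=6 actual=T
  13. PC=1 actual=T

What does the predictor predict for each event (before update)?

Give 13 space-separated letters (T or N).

Answer: N N N N T T T T T N T N N

Derivation:
Ev 1: PC=1 idx=1 pred=N actual=T -> ctr[1]=1
Ev 2: PC=3 idx=1 pred=N actual=N -> ctr[1]=0
Ev 3: PC=3 idx=1 pred=N actual=T -> ctr[1]=1
Ev 4: PC=3 idx=1 pred=N actual=T -> ctr[1]=2
Ev 5: PC=1 idx=1 pred=T actual=T -> ctr[1]=3
Ev 6: PC=3 idx=1 pred=T actual=T -> ctr[1]=3
Ev 7: PC=1 idx=1 pred=T actual=T -> ctr[1]=3
Ev 8: PC=3 idx=1 pred=T actual=T -> ctr[1]=3
Ev 9: PC=1 idx=1 pred=T actual=N -> ctr[1]=2
Ev 10: PC=6 idx=0 pred=N actual=N -> ctr[0]=0
Ev 11: PC=3 idx=1 pred=T actual=N -> ctr[1]=1
Ev 12: PC=6 idx=0 pred=N actual=T -> ctr[0]=1
Ev 13: PC=1 idx=1 pred=N actual=T -> ctr[1]=2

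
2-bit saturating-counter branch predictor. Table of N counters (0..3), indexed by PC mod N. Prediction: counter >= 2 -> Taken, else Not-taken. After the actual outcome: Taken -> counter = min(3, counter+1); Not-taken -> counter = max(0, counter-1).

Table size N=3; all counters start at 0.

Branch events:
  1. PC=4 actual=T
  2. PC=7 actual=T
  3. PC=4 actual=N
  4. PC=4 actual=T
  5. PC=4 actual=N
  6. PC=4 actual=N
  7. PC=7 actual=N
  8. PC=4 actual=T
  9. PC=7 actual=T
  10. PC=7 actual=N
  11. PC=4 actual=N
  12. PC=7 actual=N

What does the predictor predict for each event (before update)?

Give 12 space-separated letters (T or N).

Answer: N N T N T N N N N T N N

Derivation:
Ev 1: PC=4 idx=1 pred=N actual=T -> ctr[1]=1
Ev 2: PC=7 idx=1 pred=N actual=T -> ctr[1]=2
Ev 3: PC=4 idx=1 pred=T actual=N -> ctr[1]=1
Ev 4: PC=4 idx=1 pred=N actual=T -> ctr[1]=2
Ev 5: PC=4 idx=1 pred=T actual=N -> ctr[1]=1
Ev 6: PC=4 idx=1 pred=N actual=N -> ctr[1]=0
Ev 7: PC=7 idx=1 pred=N actual=N -> ctr[1]=0
Ev 8: PC=4 idx=1 pred=N actual=T -> ctr[1]=1
Ev 9: PC=7 idx=1 pred=N actual=T -> ctr[1]=2
Ev 10: PC=7 idx=1 pred=T actual=N -> ctr[1]=1
Ev 11: PC=4 idx=1 pred=N actual=N -> ctr[1]=0
Ev 12: PC=7 idx=1 pred=N actual=N -> ctr[1]=0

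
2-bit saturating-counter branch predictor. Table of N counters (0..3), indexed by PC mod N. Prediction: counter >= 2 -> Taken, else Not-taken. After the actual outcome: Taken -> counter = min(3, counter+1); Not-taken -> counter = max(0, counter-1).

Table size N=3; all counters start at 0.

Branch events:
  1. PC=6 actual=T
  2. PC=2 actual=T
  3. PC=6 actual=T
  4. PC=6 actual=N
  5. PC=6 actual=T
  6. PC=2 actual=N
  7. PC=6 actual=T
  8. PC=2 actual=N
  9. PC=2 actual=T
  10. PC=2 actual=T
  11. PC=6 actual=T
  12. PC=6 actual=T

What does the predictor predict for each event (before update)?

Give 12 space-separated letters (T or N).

Ev 1: PC=6 idx=0 pred=N actual=T -> ctr[0]=1
Ev 2: PC=2 idx=2 pred=N actual=T -> ctr[2]=1
Ev 3: PC=6 idx=0 pred=N actual=T -> ctr[0]=2
Ev 4: PC=6 idx=0 pred=T actual=N -> ctr[0]=1
Ev 5: PC=6 idx=0 pred=N actual=T -> ctr[0]=2
Ev 6: PC=2 idx=2 pred=N actual=N -> ctr[2]=0
Ev 7: PC=6 idx=0 pred=T actual=T -> ctr[0]=3
Ev 8: PC=2 idx=2 pred=N actual=N -> ctr[2]=0
Ev 9: PC=2 idx=2 pred=N actual=T -> ctr[2]=1
Ev 10: PC=2 idx=2 pred=N actual=T -> ctr[2]=2
Ev 11: PC=6 idx=0 pred=T actual=T -> ctr[0]=3
Ev 12: PC=6 idx=0 pred=T actual=T -> ctr[0]=3

Answer: N N N T N N T N N N T T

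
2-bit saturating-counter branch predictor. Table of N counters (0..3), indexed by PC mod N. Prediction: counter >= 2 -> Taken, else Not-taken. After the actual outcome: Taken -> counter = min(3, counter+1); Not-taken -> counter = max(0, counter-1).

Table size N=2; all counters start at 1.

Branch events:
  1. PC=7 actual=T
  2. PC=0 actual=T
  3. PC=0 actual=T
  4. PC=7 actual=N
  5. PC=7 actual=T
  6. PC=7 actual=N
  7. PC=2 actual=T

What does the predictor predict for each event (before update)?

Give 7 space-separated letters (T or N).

Answer: N N T T N T T

Derivation:
Ev 1: PC=7 idx=1 pred=N actual=T -> ctr[1]=2
Ev 2: PC=0 idx=0 pred=N actual=T -> ctr[0]=2
Ev 3: PC=0 idx=0 pred=T actual=T -> ctr[0]=3
Ev 4: PC=7 idx=1 pred=T actual=N -> ctr[1]=1
Ev 5: PC=7 idx=1 pred=N actual=T -> ctr[1]=2
Ev 6: PC=7 idx=1 pred=T actual=N -> ctr[1]=1
Ev 7: PC=2 idx=0 pred=T actual=T -> ctr[0]=3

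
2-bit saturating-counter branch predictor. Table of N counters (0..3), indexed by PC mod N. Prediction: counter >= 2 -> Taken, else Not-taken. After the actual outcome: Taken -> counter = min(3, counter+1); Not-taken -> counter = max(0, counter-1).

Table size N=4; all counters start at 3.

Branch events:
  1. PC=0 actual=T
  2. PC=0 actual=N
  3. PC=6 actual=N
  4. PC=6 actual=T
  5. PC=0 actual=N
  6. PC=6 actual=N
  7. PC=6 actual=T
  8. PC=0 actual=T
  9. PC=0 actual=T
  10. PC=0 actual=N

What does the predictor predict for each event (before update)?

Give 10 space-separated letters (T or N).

Answer: T T T T T T T N T T

Derivation:
Ev 1: PC=0 idx=0 pred=T actual=T -> ctr[0]=3
Ev 2: PC=0 idx=0 pred=T actual=N -> ctr[0]=2
Ev 3: PC=6 idx=2 pred=T actual=N -> ctr[2]=2
Ev 4: PC=6 idx=2 pred=T actual=T -> ctr[2]=3
Ev 5: PC=0 idx=0 pred=T actual=N -> ctr[0]=1
Ev 6: PC=6 idx=2 pred=T actual=N -> ctr[2]=2
Ev 7: PC=6 idx=2 pred=T actual=T -> ctr[2]=3
Ev 8: PC=0 idx=0 pred=N actual=T -> ctr[0]=2
Ev 9: PC=0 idx=0 pred=T actual=T -> ctr[0]=3
Ev 10: PC=0 idx=0 pred=T actual=N -> ctr[0]=2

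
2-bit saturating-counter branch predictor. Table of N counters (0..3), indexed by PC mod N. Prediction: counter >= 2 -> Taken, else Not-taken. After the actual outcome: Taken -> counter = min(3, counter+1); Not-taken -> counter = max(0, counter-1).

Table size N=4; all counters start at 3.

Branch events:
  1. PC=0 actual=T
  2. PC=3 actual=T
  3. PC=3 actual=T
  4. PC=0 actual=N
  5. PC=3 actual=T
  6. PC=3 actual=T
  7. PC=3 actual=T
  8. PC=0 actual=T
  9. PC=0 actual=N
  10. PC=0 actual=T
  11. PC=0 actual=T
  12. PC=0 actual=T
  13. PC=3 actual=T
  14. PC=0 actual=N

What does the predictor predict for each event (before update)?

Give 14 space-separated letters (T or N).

Answer: T T T T T T T T T T T T T T

Derivation:
Ev 1: PC=0 idx=0 pred=T actual=T -> ctr[0]=3
Ev 2: PC=3 idx=3 pred=T actual=T -> ctr[3]=3
Ev 3: PC=3 idx=3 pred=T actual=T -> ctr[3]=3
Ev 4: PC=0 idx=0 pred=T actual=N -> ctr[0]=2
Ev 5: PC=3 idx=3 pred=T actual=T -> ctr[3]=3
Ev 6: PC=3 idx=3 pred=T actual=T -> ctr[3]=3
Ev 7: PC=3 idx=3 pred=T actual=T -> ctr[3]=3
Ev 8: PC=0 idx=0 pred=T actual=T -> ctr[0]=3
Ev 9: PC=0 idx=0 pred=T actual=N -> ctr[0]=2
Ev 10: PC=0 idx=0 pred=T actual=T -> ctr[0]=3
Ev 11: PC=0 idx=0 pred=T actual=T -> ctr[0]=3
Ev 12: PC=0 idx=0 pred=T actual=T -> ctr[0]=3
Ev 13: PC=3 idx=3 pred=T actual=T -> ctr[3]=3
Ev 14: PC=0 idx=0 pred=T actual=N -> ctr[0]=2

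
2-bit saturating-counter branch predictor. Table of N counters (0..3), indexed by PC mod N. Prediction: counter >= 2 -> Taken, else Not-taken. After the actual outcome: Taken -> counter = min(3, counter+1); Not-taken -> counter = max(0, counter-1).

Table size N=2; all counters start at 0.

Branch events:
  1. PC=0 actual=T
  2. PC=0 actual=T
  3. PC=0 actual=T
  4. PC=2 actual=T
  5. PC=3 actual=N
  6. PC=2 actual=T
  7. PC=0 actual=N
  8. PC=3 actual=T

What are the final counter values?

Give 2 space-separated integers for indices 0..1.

Answer: 2 1

Derivation:
Ev 1: PC=0 idx=0 pred=N actual=T -> ctr[0]=1
Ev 2: PC=0 idx=0 pred=N actual=T -> ctr[0]=2
Ev 3: PC=0 idx=0 pred=T actual=T -> ctr[0]=3
Ev 4: PC=2 idx=0 pred=T actual=T -> ctr[0]=3
Ev 5: PC=3 idx=1 pred=N actual=N -> ctr[1]=0
Ev 6: PC=2 idx=0 pred=T actual=T -> ctr[0]=3
Ev 7: PC=0 idx=0 pred=T actual=N -> ctr[0]=2
Ev 8: PC=3 idx=1 pred=N actual=T -> ctr[1]=1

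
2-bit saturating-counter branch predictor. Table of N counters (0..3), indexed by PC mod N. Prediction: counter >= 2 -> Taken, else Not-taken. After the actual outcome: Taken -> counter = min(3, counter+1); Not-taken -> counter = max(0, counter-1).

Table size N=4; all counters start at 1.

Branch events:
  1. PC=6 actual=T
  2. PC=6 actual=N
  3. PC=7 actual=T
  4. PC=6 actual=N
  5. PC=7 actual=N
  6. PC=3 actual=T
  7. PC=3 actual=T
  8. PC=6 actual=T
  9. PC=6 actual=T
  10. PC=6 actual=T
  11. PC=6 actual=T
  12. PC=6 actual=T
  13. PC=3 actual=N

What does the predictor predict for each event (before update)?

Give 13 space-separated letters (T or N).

Ev 1: PC=6 idx=2 pred=N actual=T -> ctr[2]=2
Ev 2: PC=6 idx=2 pred=T actual=N -> ctr[2]=1
Ev 3: PC=7 idx=3 pred=N actual=T -> ctr[3]=2
Ev 4: PC=6 idx=2 pred=N actual=N -> ctr[2]=0
Ev 5: PC=7 idx=3 pred=T actual=N -> ctr[3]=1
Ev 6: PC=3 idx=3 pred=N actual=T -> ctr[3]=2
Ev 7: PC=3 idx=3 pred=T actual=T -> ctr[3]=3
Ev 8: PC=6 idx=2 pred=N actual=T -> ctr[2]=1
Ev 9: PC=6 idx=2 pred=N actual=T -> ctr[2]=2
Ev 10: PC=6 idx=2 pred=T actual=T -> ctr[2]=3
Ev 11: PC=6 idx=2 pred=T actual=T -> ctr[2]=3
Ev 12: PC=6 idx=2 pred=T actual=T -> ctr[2]=3
Ev 13: PC=3 idx=3 pred=T actual=N -> ctr[3]=2

Answer: N T N N T N T N N T T T T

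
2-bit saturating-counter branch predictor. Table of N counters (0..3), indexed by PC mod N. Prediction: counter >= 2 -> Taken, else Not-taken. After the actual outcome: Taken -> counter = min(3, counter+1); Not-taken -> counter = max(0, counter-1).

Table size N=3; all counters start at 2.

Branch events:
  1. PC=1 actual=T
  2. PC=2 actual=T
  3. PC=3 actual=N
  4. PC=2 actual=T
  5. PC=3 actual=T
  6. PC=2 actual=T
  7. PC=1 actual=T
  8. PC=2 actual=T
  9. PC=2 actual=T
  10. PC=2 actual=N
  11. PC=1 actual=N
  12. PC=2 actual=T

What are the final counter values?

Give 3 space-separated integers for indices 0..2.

Answer: 2 2 3

Derivation:
Ev 1: PC=1 idx=1 pred=T actual=T -> ctr[1]=3
Ev 2: PC=2 idx=2 pred=T actual=T -> ctr[2]=3
Ev 3: PC=3 idx=0 pred=T actual=N -> ctr[0]=1
Ev 4: PC=2 idx=2 pred=T actual=T -> ctr[2]=3
Ev 5: PC=3 idx=0 pred=N actual=T -> ctr[0]=2
Ev 6: PC=2 idx=2 pred=T actual=T -> ctr[2]=3
Ev 7: PC=1 idx=1 pred=T actual=T -> ctr[1]=3
Ev 8: PC=2 idx=2 pred=T actual=T -> ctr[2]=3
Ev 9: PC=2 idx=2 pred=T actual=T -> ctr[2]=3
Ev 10: PC=2 idx=2 pred=T actual=N -> ctr[2]=2
Ev 11: PC=1 idx=1 pred=T actual=N -> ctr[1]=2
Ev 12: PC=2 idx=2 pred=T actual=T -> ctr[2]=3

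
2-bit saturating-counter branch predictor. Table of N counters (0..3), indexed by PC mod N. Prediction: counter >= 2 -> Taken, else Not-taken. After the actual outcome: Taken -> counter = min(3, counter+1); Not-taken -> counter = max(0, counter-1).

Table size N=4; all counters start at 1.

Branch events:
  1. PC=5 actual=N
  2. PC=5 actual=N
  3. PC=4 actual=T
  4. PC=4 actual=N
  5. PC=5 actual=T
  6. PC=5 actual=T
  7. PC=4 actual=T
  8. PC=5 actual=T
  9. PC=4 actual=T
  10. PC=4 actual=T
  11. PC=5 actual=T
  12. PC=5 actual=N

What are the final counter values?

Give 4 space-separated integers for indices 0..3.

Ev 1: PC=5 idx=1 pred=N actual=N -> ctr[1]=0
Ev 2: PC=5 idx=1 pred=N actual=N -> ctr[1]=0
Ev 3: PC=4 idx=0 pred=N actual=T -> ctr[0]=2
Ev 4: PC=4 idx=0 pred=T actual=N -> ctr[0]=1
Ev 5: PC=5 idx=1 pred=N actual=T -> ctr[1]=1
Ev 6: PC=5 idx=1 pred=N actual=T -> ctr[1]=2
Ev 7: PC=4 idx=0 pred=N actual=T -> ctr[0]=2
Ev 8: PC=5 idx=1 pred=T actual=T -> ctr[1]=3
Ev 9: PC=4 idx=0 pred=T actual=T -> ctr[0]=3
Ev 10: PC=4 idx=0 pred=T actual=T -> ctr[0]=3
Ev 11: PC=5 idx=1 pred=T actual=T -> ctr[1]=3
Ev 12: PC=5 idx=1 pred=T actual=N -> ctr[1]=2

Answer: 3 2 1 1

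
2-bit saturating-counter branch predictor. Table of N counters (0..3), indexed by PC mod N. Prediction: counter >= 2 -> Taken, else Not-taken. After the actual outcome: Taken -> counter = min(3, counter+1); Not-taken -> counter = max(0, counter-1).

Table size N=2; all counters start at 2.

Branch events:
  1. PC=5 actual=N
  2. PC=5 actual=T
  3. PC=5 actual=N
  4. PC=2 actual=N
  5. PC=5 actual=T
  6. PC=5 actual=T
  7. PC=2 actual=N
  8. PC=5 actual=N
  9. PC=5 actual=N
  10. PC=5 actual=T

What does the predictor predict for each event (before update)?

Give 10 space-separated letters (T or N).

Answer: T N T T N T N T T N

Derivation:
Ev 1: PC=5 idx=1 pred=T actual=N -> ctr[1]=1
Ev 2: PC=5 idx=1 pred=N actual=T -> ctr[1]=2
Ev 3: PC=5 idx=1 pred=T actual=N -> ctr[1]=1
Ev 4: PC=2 idx=0 pred=T actual=N -> ctr[0]=1
Ev 5: PC=5 idx=1 pred=N actual=T -> ctr[1]=2
Ev 6: PC=5 idx=1 pred=T actual=T -> ctr[1]=3
Ev 7: PC=2 idx=0 pred=N actual=N -> ctr[0]=0
Ev 8: PC=5 idx=1 pred=T actual=N -> ctr[1]=2
Ev 9: PC=5 idx=1 pred=T actual=N -> ctr[1]=1
Ev 10: PC=5 idx=1 pred=N actual=T -> ctr[1]=2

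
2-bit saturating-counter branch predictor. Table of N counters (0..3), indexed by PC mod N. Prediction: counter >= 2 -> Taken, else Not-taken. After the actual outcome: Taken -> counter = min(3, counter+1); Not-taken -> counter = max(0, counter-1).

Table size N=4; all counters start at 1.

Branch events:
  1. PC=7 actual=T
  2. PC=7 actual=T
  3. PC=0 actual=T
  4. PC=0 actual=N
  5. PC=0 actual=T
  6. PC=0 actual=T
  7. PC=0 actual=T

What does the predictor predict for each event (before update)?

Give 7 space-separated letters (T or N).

Answer: N T N T N T T

Derivation:
Ev 1: PC=7 idx=3 pred=N actual=T -> ctr[3]=2
Ev 2: PC=7 idx=3 pred=T actual=T -> ctr[3]=3
Ev 3: PC=0 idx=0 pred=N actual=T -> ctr[0]=2
Ev 4: PC=0 idx=0 pred=T actual=N -> ctr[0]=1
Ev 5: PC=0 idx=0 pred=N actual=T -> ctr[0]=2
Ev 6: PC=0 idx=0 pred=T actual=T -> ctr[0]=3
Ev 7: PC=0 idx=0 pred=T actual=T -> ctr[0]=3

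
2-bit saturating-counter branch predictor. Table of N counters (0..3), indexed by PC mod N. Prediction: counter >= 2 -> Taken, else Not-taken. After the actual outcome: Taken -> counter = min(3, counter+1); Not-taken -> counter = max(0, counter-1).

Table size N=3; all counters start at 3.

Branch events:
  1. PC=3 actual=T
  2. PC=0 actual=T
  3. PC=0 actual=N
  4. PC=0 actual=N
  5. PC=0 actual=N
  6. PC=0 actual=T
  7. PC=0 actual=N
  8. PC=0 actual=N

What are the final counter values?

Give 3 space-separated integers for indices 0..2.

Ev 1: PC=3 idx=0 pred=T actual=T -> ctr[0]=3
Ev 2: PC=0 idx=0 pred=T actual=T -> ctr[0]=3
Ev 3: PC=0 idx=0 pred=T actual=N -> ctr[0]=2
Ev 4: PC=0 idx=0 pred=T actual=N -> ctr[0]=1
Ev 5: PC=0 idx=0 pred=N actual=N -> ctr[0]=0
Ev 6: PC=0 idx=0 pred=N actual=T -> ctr[0]=1
Ev 7: PC=0 idx=0 pred=N actual=N -> ctr[0]=0
Ev 8: PC=0 idx=0 pred=N actual=N -> ctr[0]=0

Answer: 0 3 3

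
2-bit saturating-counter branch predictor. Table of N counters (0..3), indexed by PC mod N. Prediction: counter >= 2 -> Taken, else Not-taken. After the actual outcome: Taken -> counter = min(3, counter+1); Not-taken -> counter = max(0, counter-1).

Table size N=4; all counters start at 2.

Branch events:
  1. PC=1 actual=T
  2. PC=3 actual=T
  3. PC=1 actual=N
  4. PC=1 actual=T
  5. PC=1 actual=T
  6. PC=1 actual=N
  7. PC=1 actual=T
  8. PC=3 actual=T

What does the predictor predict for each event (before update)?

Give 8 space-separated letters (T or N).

Answer: T T T T T T T T

Derivation:
Ev 1: PC=1 idx=1 pred=T actual=T -> ctr[1]=3
Ev 2: PC=3 idx=3 pred=T actual=T -> ctr[3]=3
Ev 3: PC=1 idx=1 pred=T actual=N -> ctr[1]=2
Ev 4: PC=1 idx=1 pred=T actual=T -> ctr[1]=3
Ev 5: PC=1 idx=1 pred=T actual=T -> ctr[1]=3
Ev 6: PC=1 idx=1 pred=T actual=N -> ctr[1]=2
Ev 7: PC=1 idx=1 pred=T actual=T -> ctr[1]=3
Ev 8: PC=3 idx=3 pred=T actual=T -> ctr[3]=3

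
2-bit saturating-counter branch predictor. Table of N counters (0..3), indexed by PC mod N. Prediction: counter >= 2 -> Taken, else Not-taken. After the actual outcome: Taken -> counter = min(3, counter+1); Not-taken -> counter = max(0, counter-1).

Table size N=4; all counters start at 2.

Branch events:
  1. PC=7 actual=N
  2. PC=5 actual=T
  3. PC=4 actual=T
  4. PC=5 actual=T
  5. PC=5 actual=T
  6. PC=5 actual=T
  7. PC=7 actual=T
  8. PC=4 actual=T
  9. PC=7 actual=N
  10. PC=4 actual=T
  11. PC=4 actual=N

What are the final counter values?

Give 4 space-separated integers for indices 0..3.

Answer: 2 3 2 1

Derivation:
Ev 1: PC=7 idx=3 pred=T actual=N -> ctr[3]=1
Ev 2: PC=5 idx=1 pred=T actual=T -> ctr[1]=3
Ev 3: PC=4 idx=0 pred=T actual=T -> ctr[0]=3
Ev 4: PC=5 idx=1 pred=T actual=T -> ctr[1]=3
Ev 5: PC=5 idx=1 pred=T actual=T -> ctr[1]=3
Ev 6: PC=5 idx=1 pred=T actual=T -> ctr[1]=3
Ev 7: PC=7 idx=3 pred=N actual=T -> ctr[3]=2
Ev 8: PC=4 idx=0 pred=T actual=T -> ctr[0]=3
Ev 9: PC=7 idx=3 pred=T actual=N -> ctr[3]=1
Ev 10: PC=4 idx=0 pred=T actual=T -> ctr[0]=3
Ev 11: PC=4 idx=0 pred=T actual=N -> ctr[0]=2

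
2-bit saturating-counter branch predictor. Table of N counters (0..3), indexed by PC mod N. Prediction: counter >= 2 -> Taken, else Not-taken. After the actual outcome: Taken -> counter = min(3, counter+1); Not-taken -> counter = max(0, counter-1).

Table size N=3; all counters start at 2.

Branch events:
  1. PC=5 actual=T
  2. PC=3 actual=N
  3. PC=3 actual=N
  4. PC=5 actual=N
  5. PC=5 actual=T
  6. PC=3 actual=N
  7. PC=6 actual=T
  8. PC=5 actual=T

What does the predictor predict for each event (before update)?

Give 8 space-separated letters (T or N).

Answer: T T N T T N N T

Derivation:
Ev 1: PC=5 idx=2 pred=T actual=T -> ctr[2]=3
Ev 2: PC=3 idx=0 pred=T actual=N -> ctr[0]=1
Ev 3: PC=3 idx=0 pred=N actual=N -> ctr[0]=0
Ev 4: PC=5 idx=2 pred=T actual=N -> ctr[2]=2
Ev 5: PC=5 idx=2 pred=T actual=T -> ctr[2]=3
Ev 6: PC=3 idx=0 pred=N actual=N -> ctr[0]=0
Ev 7: PC=6 idx=0 pred=N actual=T -> ctr[0]=1
Ev 8: PC=5 idx=2 pred=T actual=T -> ctr[2]=3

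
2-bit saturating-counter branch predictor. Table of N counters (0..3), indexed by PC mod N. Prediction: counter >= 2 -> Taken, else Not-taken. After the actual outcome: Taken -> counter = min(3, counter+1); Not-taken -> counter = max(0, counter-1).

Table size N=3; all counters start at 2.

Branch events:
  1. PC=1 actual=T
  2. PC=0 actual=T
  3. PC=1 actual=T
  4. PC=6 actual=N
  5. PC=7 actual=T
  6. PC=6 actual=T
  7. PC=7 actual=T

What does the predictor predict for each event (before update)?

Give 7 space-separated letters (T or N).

Ev 1: PC=1 idx=1 pred=T actual=T -> ctr[1]=3
Ev 2: PC=0 idx=0 pred=T actual=T -> ctr[0]=3
Ev 3: PC=1 idx=1 pred=T actual=T -> ctr[1]=3
Ev 4: PC=6 idx=0 pred=T actual=N -> ctr[0]=2
Ev 5: PC=7 idx=1 pred=T actual=T -> ctr[1]=3
Ev 6: PC=6 idx=0 pred=T actual=T -> ctr[0]=3
Ev 7: PC=7 idx=1 pred=T actual=T -> ctr[1]=3

Answer: T T T T T T T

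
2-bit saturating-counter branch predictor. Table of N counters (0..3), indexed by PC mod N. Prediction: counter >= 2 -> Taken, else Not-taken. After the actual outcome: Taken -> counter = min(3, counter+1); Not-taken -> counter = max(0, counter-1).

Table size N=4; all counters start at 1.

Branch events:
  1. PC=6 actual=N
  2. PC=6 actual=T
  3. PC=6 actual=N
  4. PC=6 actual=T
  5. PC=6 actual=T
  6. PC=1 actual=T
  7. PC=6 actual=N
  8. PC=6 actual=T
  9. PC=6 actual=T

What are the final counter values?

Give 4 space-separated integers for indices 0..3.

Answer: 1 2 3 1

Derivation:
Ev 1: PC=6 idx=2 pred=N actual=N -> ctr[2]=0
Ev 2: PC=6 idx=2 pred=N actual=T -> ctr[2]=1
Ev 3: PC=6 idx=2 pred=N actual=N -> ctr[2]=0
Ev 4: PC=6 idx=2 pred=N actual=T -> ctr[2]=1
Ev 5: PC=6 idx=2 pred=N actual=T -> ctr[2]=2
Ev 6: PC=1 idx=1 pred=N actual=T -> ctr[1]=2
Ev 7: PC=6 idx=2 pred=T actual=N -> ctr[2]=1
Ev 8: PC=6 idx=2 pred=N actual=T -> ctr[2]=2
Ev 9: PC=6 idx=2 pred=T actual=T -> ctr[2]=3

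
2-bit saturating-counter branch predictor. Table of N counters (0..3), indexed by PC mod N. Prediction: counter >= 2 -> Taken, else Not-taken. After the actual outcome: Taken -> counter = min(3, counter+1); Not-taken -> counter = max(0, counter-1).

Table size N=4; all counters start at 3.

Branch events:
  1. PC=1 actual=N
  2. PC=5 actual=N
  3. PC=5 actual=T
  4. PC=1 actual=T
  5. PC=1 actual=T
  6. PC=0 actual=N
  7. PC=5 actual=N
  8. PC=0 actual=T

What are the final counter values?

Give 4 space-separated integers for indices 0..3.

Ev 1: PC=1 idx=1 pred=T actual=N -> ctr[1]=2
Ev 2: PC=5 idx=1 pred=T actual=N -> ctr[1]=1
Ev 3: PC=5 idx=1 pred=N actual=T -> ctr[1]=2
Ev 4: PC=1 idx=1 pred=T actual=T -> ctr[1]=3
Ev 5: PC=1 idx=1 pred=T actual=T -> ctr[1]=3
Ev 6: PC=0 idx=0 pred=T actual=N -> ctr[0]=2
Ev 7: PC=5 idx=1 pred=T actual=N -> ctr[1]=2
Ev 8: PC=0 idx=0 pred=T actual=T -> ctr[0]=3

Answer: 3 2 3 3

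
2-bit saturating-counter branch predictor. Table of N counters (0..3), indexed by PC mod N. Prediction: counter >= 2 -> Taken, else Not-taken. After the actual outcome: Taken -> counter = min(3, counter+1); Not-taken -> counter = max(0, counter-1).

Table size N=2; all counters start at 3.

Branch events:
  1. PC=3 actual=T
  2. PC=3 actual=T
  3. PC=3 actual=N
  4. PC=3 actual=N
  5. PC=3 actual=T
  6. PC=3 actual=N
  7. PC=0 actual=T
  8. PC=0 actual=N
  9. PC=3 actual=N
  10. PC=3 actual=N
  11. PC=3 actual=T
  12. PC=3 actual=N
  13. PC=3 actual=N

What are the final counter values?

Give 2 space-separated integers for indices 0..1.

Ev 1: PC=3 idx=1 pred=T actual=T -> ctr[1]=3
Ev 2: PC=3 idx=1 pred=T actual=T -> ctr[1]=3
Ev 3: PC=3 idx=1 pred=T actual=N -> ctr[1]=2
Ev 4: PC=3 idx=1 pred=T actual=N -> ctr[1]=1
Ev 5: PC=3 idx=1 pred=N actual=T -> ctr[1]=2
Ev 6: PC=3 idx=1 pred=T actual=N -> ctr[1]=1
Ev 7: PC=0 idx=0 pred=T actual=T -> ctr[0]=3
Ev 8: PC=0 idx=0 pred=T actual=N -> ctr[0]=2
Ev 9: PC=3 idx=1 pred=N actual=N -> ctr[1]=0
Ev 10: PC=3 idx=1 pred=N actual=N -> ctr[1]=0
Ev 11: PC=3 idx=1 pred=N actual=T -> ctr[1]=1
Ev 12: PC=3 idx=1 pred=N actual=N -> ctr[1]=0
Ev 13: PC=3 idx=1 pred=N actual=N -> ctr[1]=0

Answer: 2 0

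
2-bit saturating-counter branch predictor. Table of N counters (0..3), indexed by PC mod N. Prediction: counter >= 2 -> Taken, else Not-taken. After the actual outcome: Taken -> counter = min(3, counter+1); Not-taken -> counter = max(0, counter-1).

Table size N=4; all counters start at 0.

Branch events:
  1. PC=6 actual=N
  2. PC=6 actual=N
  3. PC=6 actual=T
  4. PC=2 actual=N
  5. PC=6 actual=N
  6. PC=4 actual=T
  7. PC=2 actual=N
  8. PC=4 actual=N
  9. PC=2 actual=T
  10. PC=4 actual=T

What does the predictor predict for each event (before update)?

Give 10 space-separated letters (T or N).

Ev 1: PC=6 idx=2 pred=N actual=N -> ctr[2]=0
Ev 2: PC=6 idx=2 pred=N actual=N -> ctr[2]=0
Ev 3: PC=6 idx=2 pred=N actual=T -> ctr[2]=1
Ev 4: PC=2 idx=2 pred=N actual=N -> ctr[2]=0
Ev 5: PC=6 idx=2 pred=N actual=N -> ctr[2]=0
Ev 6: PC=4 idx=0 pred=N actual=T -> ctr[0]=1
Ev 7: PC=2 idx=2 pred=N actual=N -> ctr[2]=0
Ev 8: PC=4 idx=0 pred=N actual=N -> ctr[0]=0
Ev 9: PC=2 idx=2 pred=N actual=T -> ctr[2]=1
Ev 10: PC=4 idx=0 pred=N actual=T -> ctr[0]=1

Answer: N N N N N N N N N N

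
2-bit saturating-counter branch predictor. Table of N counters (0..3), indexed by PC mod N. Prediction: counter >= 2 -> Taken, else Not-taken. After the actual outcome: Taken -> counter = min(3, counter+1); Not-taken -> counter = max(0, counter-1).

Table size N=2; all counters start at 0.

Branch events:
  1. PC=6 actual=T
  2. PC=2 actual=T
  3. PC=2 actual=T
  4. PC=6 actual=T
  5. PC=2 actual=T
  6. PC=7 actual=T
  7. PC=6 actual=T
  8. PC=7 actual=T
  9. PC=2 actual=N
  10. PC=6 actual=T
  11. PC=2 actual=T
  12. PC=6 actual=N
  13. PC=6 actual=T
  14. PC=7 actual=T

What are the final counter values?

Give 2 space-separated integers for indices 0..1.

Answer: 3 3

Derivation:
Ev 1: PC=6 idx=0 pred=N actual=T -> ctr[0]=1
Ev 2: PC=2 idx=0 pred=N actual=T -> ctr[0]=2
Ev 3: PC=2 idx=0 pred=T actual=T -> ctr[0]=3
Ev 4: PC=6 idx=0 pred=T actual=T -> ctr[0]=3
Ev 5: PC=2 idx=0 pred=T actual=T -> ctr[0]=3
Ev 6: PC=7 idx=1 pred=N actual=T -> ctr[1]=1
Ev 7: PC=6 idx=0 pred=T actual=T -> ctr[0]=3
Ev 8: PC=7 idx=1 pred=N actual=T -> ctr[1]=2
Ev 9: PC=2 idx=0 pred=T actual=N -> ctr[0]=2
Ev 10: PC=6 idx=0 pred=T actual=T -> ctr[0]=3
Ev 11: PC=2 idx=0 pred=T actual=T -> ctr[0]=3
Ev 12: PC=6 idx=0 pred=T actual=N -> ctr[0]=2
Ev 13: PC=6 idx=0 pred=T actual=T -> ctr[0]=3
Ev 14: PC=7 idx=1 pred=T actual=T -> ctr[1]=3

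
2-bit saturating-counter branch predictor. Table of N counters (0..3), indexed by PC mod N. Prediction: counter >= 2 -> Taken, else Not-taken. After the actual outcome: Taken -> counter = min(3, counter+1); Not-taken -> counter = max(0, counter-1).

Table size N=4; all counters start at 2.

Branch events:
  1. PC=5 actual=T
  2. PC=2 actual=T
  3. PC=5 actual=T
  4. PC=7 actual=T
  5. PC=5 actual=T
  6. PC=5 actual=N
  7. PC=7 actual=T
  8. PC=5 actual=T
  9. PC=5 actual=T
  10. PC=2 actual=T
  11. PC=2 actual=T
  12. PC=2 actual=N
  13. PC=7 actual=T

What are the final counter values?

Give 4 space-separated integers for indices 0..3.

Answer: 2 3 2 3

Derivation:
Ev 1: PC=5 idx=1 pred=T actual=T -> ctr[1]=3
Ev 2: PC=2 idx=2 pred=T actual=T -> ctr[2]=3
Ev 3: PC=5 idx=1 pred=T actual=T -> ctr[1]=3
Ev 4: PC=7 idx=3 pred=T actual=T -> ctr[3]=3
Ev 5: PC=5 idx=1 pred=T actual=T -> ctr[1]=3
Ev 6: PC=5 idx=1 pred=T actual=N -> ctr[1]=2
Ev 7: PC=7 idx=3 pred=T actual=T -> ctr[3]=3
Ev 8: PC=5 idx=1 pred=T actual=T -> ctr[1]=3
Ev 9: PC=5 idx=1 pred=T actual=T -> ctr[1]=3
Ev 10: PC=2 idx=2 pred=T actual=T -> ctr[2]=3
Ev 11: PC=2 idx=2 pred=T actual=T -> ctr[2]=3
Ev 12: PC=2 idx=2 pred=T actual=N -> ctr[2]=2
Ev 13: PC=7 idx=3 pred=T actual=T -> ctr[3]=3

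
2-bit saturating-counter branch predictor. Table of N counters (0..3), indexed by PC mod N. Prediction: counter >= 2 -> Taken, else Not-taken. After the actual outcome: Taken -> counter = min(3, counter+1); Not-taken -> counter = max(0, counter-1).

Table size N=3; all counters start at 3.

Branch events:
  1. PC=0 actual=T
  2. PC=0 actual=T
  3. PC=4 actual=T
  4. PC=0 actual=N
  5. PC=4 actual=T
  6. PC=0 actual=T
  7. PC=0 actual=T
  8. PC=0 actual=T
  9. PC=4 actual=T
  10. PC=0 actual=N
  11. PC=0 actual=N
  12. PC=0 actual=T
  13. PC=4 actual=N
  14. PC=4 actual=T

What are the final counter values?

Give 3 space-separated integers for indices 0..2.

Answer: 2 3 3

Derivation:
Ev 1: PC=0 idx=0 pred=T actual=T -> ctr[0]=3
Ev 2: PC=0 idx=0 pred=T actual=T -> ctr[0]=3
Ev 3: PC=4 idx=1 pred=T actual=T -> ctr[1]=3
Ev 4: PC=0 idx=0 pred=T actual=N -> ctr[0]=2
Ev 5: PC=4 idx=1 pred=T actual=T -> ctr[1]=3
Ev 6: PC=0 idx=0 pred=T actual=T -> ctr[0]=3
Ev 7: PC=0 idx=0 pred=T actual=T -> ctr[0]=3
Ev 8: PC=0 idx=0 pred=T actual=T -> ctr[0]=3
Ev 9: PC=4 idx=1 pred=T actual=T -> ctr[1]=3
Ev 10: PC=0 idx=0 pred=T actual=N -> ctr[0]=2
Ev 11: PC=0 idx=0 pred=T actual=N -> ctr[0]=1
Ev 12: PC=0 idx=0 pred=N actual=T -> ctr[0]=2
Ev 13: PC=4 idx=1 pred=T actual=N -> ctr[1]=2
Ev 14: PC=4 idx=1 pred=T actual=T -> ctr[1]=3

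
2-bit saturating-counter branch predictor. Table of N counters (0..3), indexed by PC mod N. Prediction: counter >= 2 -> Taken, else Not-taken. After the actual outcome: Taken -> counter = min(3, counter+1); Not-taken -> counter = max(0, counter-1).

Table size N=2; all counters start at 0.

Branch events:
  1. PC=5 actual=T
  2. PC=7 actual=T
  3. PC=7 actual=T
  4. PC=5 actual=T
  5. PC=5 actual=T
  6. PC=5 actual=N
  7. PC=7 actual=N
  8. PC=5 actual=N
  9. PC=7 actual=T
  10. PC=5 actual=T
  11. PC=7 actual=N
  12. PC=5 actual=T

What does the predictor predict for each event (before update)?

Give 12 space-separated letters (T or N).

Answer: N N T T T T T N N N T N

Derivation:
Ev 1: PC=5 idx=1 pred=N actual=T -> ctr[1]=1
Ev 2: PC=7 idx=1 pred=N actual=T -> ctr[1]=2
Ev 3: PC=7 idx=1 pred=T actual=T -> ctr[1]=3
Ev 4: PC=5 idx=1 pred=T actual=T -> ctr[1]=3
Ev 5: PC=5 idx=1 pred=T actual=T -> ctr[1]=3
Ev 6: PC=5 idx=1 pred=T actual=N -> ctr[1]=2
Ev 7: PC=7 idx=1 pred=T actual=N -> ctr[1]=1
Ev 8: PC=5 idx=1 pred=N actual=N -> ctr[1]=0
Ev 9: PC=7 idx=1 pred=N actual=T -> ctr[1]=1
Ev 10: PC=5 idx=1 pred=N actual=T -> ctr[1]=2
Ev 11: PC=7 idx=1 pred=T actual=N -> ctr[1]=1
Ev 12: PC=5 idx=1 pred=N actual=T -> ctr[1]=2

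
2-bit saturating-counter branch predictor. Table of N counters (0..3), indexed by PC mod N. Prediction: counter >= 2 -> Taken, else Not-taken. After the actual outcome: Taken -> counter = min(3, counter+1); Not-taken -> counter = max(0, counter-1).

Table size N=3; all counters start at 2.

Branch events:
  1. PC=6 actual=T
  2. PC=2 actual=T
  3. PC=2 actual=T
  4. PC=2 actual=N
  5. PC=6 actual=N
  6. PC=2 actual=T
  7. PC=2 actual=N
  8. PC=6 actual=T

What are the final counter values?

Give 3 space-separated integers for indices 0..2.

Ev 1: PC=6 idx=0 pred=T actual=T -> ctr[0]=3
Ev 2: PC=2 idx=2 pred=T actual=T -> ctr[2]=3
Ev 3: PC=2 idx=2 pred=T actual=T -> ctr[2]=3
Ev 4: PC=2 idx=2 pred=T actual=N -> ctr[2]=2
Ev 5: PC=6 idx=0 pred=T actual=N -> ctr[0]=2
Ev 6: PC=2 idx=2 pred=T actual=T -> ctr[2]=3
Ev 7: PC=2 idx=2 pred=T actual=N -> ctr[2]=2
Ev 8: PC=6 idx=0 pred=T actual=T -> ctr[0]=3

Answer: 3 2 2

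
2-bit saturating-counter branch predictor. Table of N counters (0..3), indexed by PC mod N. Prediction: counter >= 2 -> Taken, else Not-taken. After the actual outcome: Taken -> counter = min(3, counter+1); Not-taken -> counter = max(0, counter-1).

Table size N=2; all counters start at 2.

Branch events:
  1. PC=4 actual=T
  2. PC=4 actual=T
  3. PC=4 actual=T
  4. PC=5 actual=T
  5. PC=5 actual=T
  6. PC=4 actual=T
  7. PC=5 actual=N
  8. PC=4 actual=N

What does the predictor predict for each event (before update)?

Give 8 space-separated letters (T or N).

Answer: T T T T T T T T

Derivation:
Ev 1: PC=4 idx=0 pred=T actual=T -> ctr[0]=3
Ev 2: PC=4 idx=0 pred=T actual=T -> ctr[0]=3
Ev 3: PC=4 idx=0 pred=T actual=T -> ctr[0]=3
Ev 4: PC=5 idx=1 pred=T actual=T -> ctr[1]=3
Ev 5: PC=5 idx=1 pred=T actual=T -> ctr[1]=3
Ev 6: PC=4 idx=0 pred=T actual=T -> ctr[0]=3
Ev 7: PC=5 idx=1 pred=T actual=N -> ctr[1]=2
Ev 8: PC=4 idx=0 pred=T actual=N -> ctr[0]=2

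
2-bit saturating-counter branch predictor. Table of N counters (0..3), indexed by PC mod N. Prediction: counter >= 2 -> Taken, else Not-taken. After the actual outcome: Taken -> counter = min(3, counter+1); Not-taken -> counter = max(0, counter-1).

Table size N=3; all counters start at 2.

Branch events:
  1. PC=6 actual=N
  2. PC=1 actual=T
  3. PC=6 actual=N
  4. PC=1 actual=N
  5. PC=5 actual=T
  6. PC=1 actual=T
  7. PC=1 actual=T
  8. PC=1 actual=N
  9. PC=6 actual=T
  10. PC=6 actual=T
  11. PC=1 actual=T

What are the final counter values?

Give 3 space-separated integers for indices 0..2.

Ev 1: PC=6 idx=0 pred=T actual=N -> ctr[0]=1
Ev 2: PC=1 idx=1 pred=T actual=T -> ctr[1]=3
Ev 3: PC=6 idx=0 pred=N actual=N -> ctr[0]=0
Ev 4: PC=1 idx=1 pred=T actual=N -> ctr[1]=2
Ev 5: PC=5 idx=2 pred=T actual=T -> ctr[2]=3
Ev 6: PC=1 idx=1 pred=T actual=T -> ctr[1]=3
Ev 7: PC=1 idx=1 pred=T actual=T -> ctr[1]=3
Ev 8: PC=1 idx=1 pred=T actual=N -> ctr[1]=2
Ev 9: PC=6 idx=0 pred=N actual=T -> ctr[0]=1
Ev 10: PC=6 idx=0 pred=N actual=T -> ctr[0]=2
Ev 11: PC=1 idx=1 pred=T actual=T -> ctr[1]=3

Answer: 2 3 3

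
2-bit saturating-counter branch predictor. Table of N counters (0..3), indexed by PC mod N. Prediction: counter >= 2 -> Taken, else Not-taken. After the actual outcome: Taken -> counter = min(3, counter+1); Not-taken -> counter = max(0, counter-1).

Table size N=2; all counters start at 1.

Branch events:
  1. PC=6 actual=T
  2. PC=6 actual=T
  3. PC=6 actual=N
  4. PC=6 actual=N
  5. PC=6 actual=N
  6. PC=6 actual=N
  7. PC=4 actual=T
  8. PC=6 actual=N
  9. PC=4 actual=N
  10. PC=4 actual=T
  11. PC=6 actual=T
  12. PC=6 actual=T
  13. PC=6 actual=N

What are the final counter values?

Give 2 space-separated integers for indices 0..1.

Answer: 2 1

Derivation:
Ev 1: PC=6 idx=0 pred=N actual=T -> ctr[0]=2
Ev 2: PC=6 idx=0 pred=T actual=T -> ctr[0]=3
Ev 3: PC=6 idx=0 pred=T actual=N -> ctr[0]=2
Ev 4: PC=6 idx=0 pred=T actual=N -> ctr[0]=1
Ev 5: PC=6 idx=0 pred=N actual=N -> ctr[0]=0
Ev 6: PC=6 idx=0 pred=N actual=N -> ctr[0]=0
Ev 7: PC=4 idx=0 pred=N actual=T -> ctr[0]=1
Ev 8: PC=6 idx=0 pred=N actual=N -> ctr[0]=0
Ev 9: PC=4 idx=0 pred=N actual=N -> ctr[0]=0
Ev 10: PC=4 idx=0 pred=N actual=T -> ctr[0]=1
Ev 11: PC=6 idx=0 pred=N actual=T -> ctr[0]=2
Ev 12: PC=6 idx=0 pred=T actual=T -> ctr[0]=3
Ev 13: PC=6 idx=0 pred=T actual=N -> ctr[0]=2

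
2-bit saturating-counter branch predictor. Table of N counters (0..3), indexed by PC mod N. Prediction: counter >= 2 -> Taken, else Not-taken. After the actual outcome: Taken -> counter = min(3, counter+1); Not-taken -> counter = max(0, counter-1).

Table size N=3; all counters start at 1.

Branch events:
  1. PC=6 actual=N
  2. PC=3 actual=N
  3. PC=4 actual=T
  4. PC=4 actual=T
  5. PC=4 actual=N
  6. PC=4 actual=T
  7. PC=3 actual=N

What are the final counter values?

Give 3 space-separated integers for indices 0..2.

Ev 1: PC=6 idx=0 pred=N actual=N -> ctr[0]=0
Ev 2: PC=3 idx=0 pred=N actual=N -> ctr[0]=0
Ev 3: PC=4 idx=1 pred=N actual=T -> ctr[1]=2
Ev 4: PC=4 idx=1 pred=T actual=T -> ctr[1]=3
Ev 5: PC=4 idx=1 pred=T actual=N -> ctr[1]=2
Ev 6: PC=4 idx=1 pred=T actual=T -> ctr[1]=3
Ev 7: PC=3 idx=0 pred=N actual=N -> ctr[0]=0

Answer: 0 3 1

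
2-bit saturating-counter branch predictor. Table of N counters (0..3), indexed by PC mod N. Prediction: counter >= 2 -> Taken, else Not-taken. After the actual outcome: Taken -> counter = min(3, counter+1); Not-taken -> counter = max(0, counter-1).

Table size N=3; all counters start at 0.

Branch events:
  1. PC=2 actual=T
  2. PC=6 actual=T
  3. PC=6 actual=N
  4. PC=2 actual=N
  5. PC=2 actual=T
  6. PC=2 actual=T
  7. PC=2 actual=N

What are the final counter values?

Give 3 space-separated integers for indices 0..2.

Answer: 0 0 1

Derivation:
Ev 1: PC=2 idx=2 pred=N actual=T -> ctr[2]=1
Ev 2: PC=6 idx=0 pred=N actual=T -> ctr[0]=1
Ev 3: PC=6 idx=0 pred=N actual=N -> ctr[0]=0
Ev 4: PC=2 idx=2 pred=N actual=N -> ctr[2]=0
Ev 5: PC=2 idx=2 pred=N actual=T -> ctr[2]=1
Ev 6: PC=2 idx=2 pred=N actual=T -> ctr[2]=2
Ev 7: PC=2 idx=2 pred=T actual=N -> ctr[2]=1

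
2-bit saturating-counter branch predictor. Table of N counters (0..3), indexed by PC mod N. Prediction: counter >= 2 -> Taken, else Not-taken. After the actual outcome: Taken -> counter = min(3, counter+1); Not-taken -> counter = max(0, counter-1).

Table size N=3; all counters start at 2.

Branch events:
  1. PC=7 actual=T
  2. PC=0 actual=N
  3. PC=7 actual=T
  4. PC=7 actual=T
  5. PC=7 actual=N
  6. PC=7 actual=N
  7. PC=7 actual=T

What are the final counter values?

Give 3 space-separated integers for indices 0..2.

Answer: 1 2 2

Derivation:
Ev 1: PC=7 idx=1 pred=T actual=T -> ctr[1]=3
Ev 2: PC=0 idx=0 pred=T actual=N -> ctr[0]=1
Ev 3: PC=7 idx=1 pred=T actual=T -> ctr[1]=3
Ev 4: PC=7 idx=1 pred=T actual=T -> ctr[1]=3
Ev 5: PC=7 idx=1 pred=T actual=N -> ctr[1]=2
Ev 6: PC=7 idx=1 pred=T actual=N -> ctr[1]=1
Ev 7: PC=7 idx=1 pred=N actual=T -> ctr[1]=2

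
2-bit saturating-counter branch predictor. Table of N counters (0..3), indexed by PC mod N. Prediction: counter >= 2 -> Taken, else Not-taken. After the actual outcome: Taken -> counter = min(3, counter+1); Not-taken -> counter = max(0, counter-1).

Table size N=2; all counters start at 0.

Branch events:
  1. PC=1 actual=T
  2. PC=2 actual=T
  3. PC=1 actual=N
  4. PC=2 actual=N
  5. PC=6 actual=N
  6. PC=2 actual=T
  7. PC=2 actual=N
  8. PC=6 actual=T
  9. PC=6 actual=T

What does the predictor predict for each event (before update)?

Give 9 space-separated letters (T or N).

Answer: N N N N N N N N N

Derivation:
Ev 1: PC=1 idx=1 pred=N actual=T -> ctr[1]=1
Ev 2: PC=2 idx=0 pred=N actual=T -> ctr[0]=1
Ev 3: PC=1 idx=1 pred=N actual=N -> ctr[1]=0
Ev 4: PC=2 idx=0 pred=N actual=N -> ctr[0]=0
Ev 5: PC=6 idx=0 pred=N actual=N -> ctr[0]=0
Ev 6: PC=2 idx=0 pred=N actual=T -> ctr[0]=1
Ev 7: PC=2 idx=0 pred=N actual=N -> ctr[0]=0
Ev 8: PC=6 idx=0 pred=N actual=T -> ctr[0]=1
Ev 9: PC=6 idx=0 pred=N actual=T -> ctr[0]=2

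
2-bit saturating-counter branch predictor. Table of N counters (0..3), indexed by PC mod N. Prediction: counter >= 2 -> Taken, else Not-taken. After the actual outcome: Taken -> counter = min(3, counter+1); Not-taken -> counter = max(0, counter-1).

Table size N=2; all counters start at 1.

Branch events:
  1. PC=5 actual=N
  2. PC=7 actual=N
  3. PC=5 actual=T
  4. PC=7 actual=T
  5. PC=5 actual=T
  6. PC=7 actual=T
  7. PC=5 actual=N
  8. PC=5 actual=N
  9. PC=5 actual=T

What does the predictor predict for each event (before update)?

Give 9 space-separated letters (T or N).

Answer: N N N N T T T T N

Derivation:
Ev 1: PC=5 idx=1 pred=N actual=N -> ctr[1]=0
Ev 2: PC=7 idx=1 pred=N actual=N -> ctr[1]=0
Ev 3: PC=5 idx=1 pred=N actual=T -> ctr[1]=1
Ev 4: PC=7 idx=1 pred=N actual=T -> ctr[1]=2
Ev 5: PC=5 idx=1 pred=T actual=T -> ctr[1]=3
Ev 6: PC=7 idx=1 pred=T actual=T -> ctr[1]=3
Ev 7: PC=5 idx=1 pred=T actual=N -> ctr[1]=2
Ev 8: PC=5 idx=1 pred=T actual=N -> ctr[1]=1
Ev 9: PC=5 idx=1 pred=N actual=T -> ctr[1]=2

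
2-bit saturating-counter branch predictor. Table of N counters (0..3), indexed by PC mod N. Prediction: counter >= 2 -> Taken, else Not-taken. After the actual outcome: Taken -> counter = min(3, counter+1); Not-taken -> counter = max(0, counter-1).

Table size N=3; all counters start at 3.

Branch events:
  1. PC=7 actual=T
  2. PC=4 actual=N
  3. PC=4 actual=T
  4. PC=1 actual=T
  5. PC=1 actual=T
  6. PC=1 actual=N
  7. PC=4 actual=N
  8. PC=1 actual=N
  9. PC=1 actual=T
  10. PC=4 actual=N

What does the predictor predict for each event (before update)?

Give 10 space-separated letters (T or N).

Answer: T T T T T T T N N N

Derivation:
Ev 1: PC=7 idx=1 pred=T actual=T -> ctr[1]=3
Ev 2: PC=4 idx=1 pred=T actual=N -> ctr[1]=2
Ev 3: PC=4 idx=1 pred=T actual=T -> ctr[1]=3
Ev 4: PC=1 idx=1 pred=T actual=T -> ctr[1]=3
Ev 5: PC=1 idx=1 pred=T actual=T -> ctr[1]=3
Ev 6: PC=1 idx=1 pred=T actual=N -> ctr[1]=2
Ev 7: PC=4 idx=1 pred=T actual=N -> ctr[1]=1
Ev 8: PC=1 idx=1 pred=N actual=N -> ctr[1]=0
Ev 9: PC=1 idx=1 pred=N actual=T -> ctr[1]=1
Ev 10: PC=4 idx=1 pred=N actual=N -> ctr[1]=0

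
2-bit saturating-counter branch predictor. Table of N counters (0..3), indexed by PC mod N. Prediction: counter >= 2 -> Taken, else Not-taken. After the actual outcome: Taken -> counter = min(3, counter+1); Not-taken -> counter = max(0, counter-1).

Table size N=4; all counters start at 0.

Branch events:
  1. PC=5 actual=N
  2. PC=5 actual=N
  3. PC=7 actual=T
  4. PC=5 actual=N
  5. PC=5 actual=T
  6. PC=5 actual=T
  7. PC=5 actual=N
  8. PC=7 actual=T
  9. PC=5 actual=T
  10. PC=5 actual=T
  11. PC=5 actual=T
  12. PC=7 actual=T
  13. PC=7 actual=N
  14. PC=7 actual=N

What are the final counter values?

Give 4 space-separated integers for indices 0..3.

Answer: 0 3 0 1

Derivation:
Ev 1: PC=5 idx=1 pred=N actual=N -> ctr[1]=0
Ev 2: PC=5 idx=1 pred=N actual=N -> ctr[1]=0
Ev 3: PC=7 idx=3 pred=N actual=T -> ctr[3]=1
Ev 4: PC=5 idx=1 pred=N actual=N -> ctr[1]=0
Ev 5: PC=5 idx=1 pred=N actual=T -> ctr[1]=1
Ev 6: PC=5 idx=1 pred=N actual=T -> ctr[1]=2
Ev 7: PC=5 idx=1 pred=T actual=N -> ctr[1]=1
Ev 8: PC=7 idx=3 pred=N actual=T -> ctr[3]=2
Ev 9: PC=5 idx=1 pred=N actual=T -> ctr[1]=2
Ev 10: PC=5 idx=1 pred=T actual=T -> ctr[1]=3
Ev 11: PC=5 idx=1 pred=T actual=T -> ctr[1]=3
Ev 12: PC=7 idx=3 pred=T actual=T -> ctr[3]=3
Ev 13: PC=7 idx=3 pred=T actual=N -> ctr[3]=2
Ev 14: PC=7 idx=3 pred=T actual=N -> ctr[3]=1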